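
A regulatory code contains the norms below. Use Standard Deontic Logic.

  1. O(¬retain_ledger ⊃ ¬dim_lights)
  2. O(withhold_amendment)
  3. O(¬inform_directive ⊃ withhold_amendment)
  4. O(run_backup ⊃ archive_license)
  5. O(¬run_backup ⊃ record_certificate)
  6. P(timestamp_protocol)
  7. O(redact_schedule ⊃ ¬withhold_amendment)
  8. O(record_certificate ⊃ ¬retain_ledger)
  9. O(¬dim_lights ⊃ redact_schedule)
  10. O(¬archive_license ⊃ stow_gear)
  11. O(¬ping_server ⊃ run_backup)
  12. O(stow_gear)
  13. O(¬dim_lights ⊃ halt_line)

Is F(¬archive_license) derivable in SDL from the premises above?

Yes

Premise 2 states O(withhold_amendment) outright.
Premise 7, O(redact_schedule ⊃ ¬withhold_amendment), contraposes to O(withhold_amendment ⊃ ¬redact_schedule); with O(withhold_amendment) we get O(¬redact_schedule).
The contrapositive of premise 9 (O(¬dim_lights ⊃ redact_schedule)) is O(¬redact_schedule ⊃ dim_lights), and O(¬redact_schedule) is already established, so O(dim_lights).
Premise 1, O(¬retain_ledger ⊃ ¬dim_lights), contraposes to O(dim_lights ⊃ retain_ledger); with O(dim_lights) we get O(retain_ledger).
Premise 8, O(record_certificate ⊃ ¬retain_ledger), contraposes to O(retain_ledger ⊃ ¬record_certificate); with O(retain_ledger) we get O(¬record_certificate).
Premise 5 is O(¬run_backup ⊃ record_certificate); contrapositively O(¬record_certificate ⊃ run_backup). Since O(¬record_certificate) holds, K gives O(run_backup).
Applying K to premise 4 (O(run_backup ⊃ archive_license)) and O(run_backup) yields O(archive_license).
Premises 3, 6, 10, 11, 12, 13 do not contribute to this derivation.
So O(archive_license) holds, i.e. F(¬archive_license). The claim follows.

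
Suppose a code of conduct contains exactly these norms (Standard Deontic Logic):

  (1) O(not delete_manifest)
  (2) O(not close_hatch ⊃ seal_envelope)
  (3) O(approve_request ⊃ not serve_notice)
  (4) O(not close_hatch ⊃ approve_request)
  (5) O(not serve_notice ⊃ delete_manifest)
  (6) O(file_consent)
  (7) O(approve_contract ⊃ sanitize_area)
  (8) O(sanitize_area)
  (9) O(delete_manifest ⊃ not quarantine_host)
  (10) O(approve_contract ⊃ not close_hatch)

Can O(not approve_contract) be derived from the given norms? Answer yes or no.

Yes

From premise 1 we have O(not delete_manifest).
Premise 5 is O(not serve_notice ⊃ delete_manifest); contrapositively O(not delete_manifest ⊃ serve_notice). Since O(not delete_manifest) holds, K gives O(serve_notice).
The contrapositive of premise 3 (O(approve_request ⊃ not serve_notice)) is O(serve_notice ⊃ not approve_request), and O(serve_notice) is already established, so O(not approve_request).
Premise 4 is O(not close_hatch ⊃ approve_request); contrapositively O(not approve_request ⊃ close_hatch). Since O(not approve_request) holds, K gives O(close_hatch).
Premise 10 is O(approve_contract ⊃ not close_hatch); contrapositively O(close_hatch ⊃ not approve_contract). Since O(close_hatch) holds, K gives O(not approve_contract).
Premises 2, 6, 7, 8, 9 do not contribute to this derivation.
So O(not approve_contract) follows.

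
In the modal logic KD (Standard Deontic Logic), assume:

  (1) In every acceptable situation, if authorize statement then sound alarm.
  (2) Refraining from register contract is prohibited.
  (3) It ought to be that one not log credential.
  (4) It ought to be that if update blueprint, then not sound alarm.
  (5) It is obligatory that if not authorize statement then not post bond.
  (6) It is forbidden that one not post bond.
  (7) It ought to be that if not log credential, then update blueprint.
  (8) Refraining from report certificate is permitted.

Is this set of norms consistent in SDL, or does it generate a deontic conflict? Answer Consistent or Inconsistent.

Inconsistent

F(¬post_bond) at premise 6 means O(post_bond).
Premise 5 is O(¬authorize_statement → ¬post_bond); contrapositively O(post_bond → authorize_statement). Since O(post_bond) holds, K gives O(authorize_statement).
With premise 1, O(authorize_statement → sound_alarm), the K-axiom yields O(sound_alarm).
The contrapositive of premise 4 (O(update_blueprint → ¬sound_alarm)) is O(sound_alarm → ¬update_blueprint), and O(sound_alarm) is already established, so O(¬update_blueprint).
Premise 7 is O(¬log_credential → update_blueprint); contrapositively O(¬update_blueprint → log_credential). Since O(¬update_blueprint) holds, K gives O(log_credential).
But premise 3 directly asserts O(¬log_credential).
We now have both O(log_credential) and O(¬log_credential) — log_credential is simultaneously obligatory and forbidden, violating the D-axiom.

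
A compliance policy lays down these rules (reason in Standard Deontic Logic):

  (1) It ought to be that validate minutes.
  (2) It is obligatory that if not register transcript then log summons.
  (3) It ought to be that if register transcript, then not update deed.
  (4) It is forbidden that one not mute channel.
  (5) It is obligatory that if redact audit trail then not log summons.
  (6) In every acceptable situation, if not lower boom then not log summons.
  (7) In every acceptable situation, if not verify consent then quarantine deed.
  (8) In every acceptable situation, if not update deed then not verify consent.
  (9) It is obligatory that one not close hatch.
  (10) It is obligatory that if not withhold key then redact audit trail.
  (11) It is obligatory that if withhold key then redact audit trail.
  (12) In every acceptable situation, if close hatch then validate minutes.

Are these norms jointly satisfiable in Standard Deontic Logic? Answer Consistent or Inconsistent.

Consistent

Premise 12 is O(close_hatch → validate_minutes); even if O(validate_minutes) held, inferring O(close_hatch) would be affirming the consequent — invalid.
So O(close_hatch) is not derivable, and the apparent clash with O(¬close_hatch) does not arise.
A world satisfying every obligation exists (e.g. close_hatch=false, log_summons=false, lower_boom=false, mute_channel=true, quarantine_deed=true, redact_audit_trail=true, register_transcript=true, update_deed=false, validate_minutes=true, verify_consent=false, withhold_key=false); no atom is both obligatory and forbidden, so the set is consistent.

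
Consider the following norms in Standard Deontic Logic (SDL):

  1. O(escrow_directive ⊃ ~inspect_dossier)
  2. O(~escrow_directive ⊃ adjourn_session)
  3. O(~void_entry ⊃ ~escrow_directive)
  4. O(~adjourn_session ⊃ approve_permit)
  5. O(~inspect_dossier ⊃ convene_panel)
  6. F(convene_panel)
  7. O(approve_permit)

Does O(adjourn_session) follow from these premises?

Yes

F(convene_panel) at premise 6 means O(~convene_panel).
The contrapositive of premise 5 (O(~inspect_dossier ⊃ convene_panel)) is O(~convene_panel ⊃ inspect_dossier), and O(~convene_panel) is already established, so O(inspect_dossier).
Premise 1, O(escrow_directive ⊃ ~inspect_dossier), contraposes to O(inspect_dossier ⊃ ~escrow_directive); with O(inspect_dossier) we get O(~escrow_directive).
Applying K to premise 2 (O(~escrow_directive ⊃ adjourn_session)) and O(~escrow_directive) yields O(adjourn_session).
Premises 3, 4, 7 do not contribute to this derivation.
So O(adjourn_session) follows.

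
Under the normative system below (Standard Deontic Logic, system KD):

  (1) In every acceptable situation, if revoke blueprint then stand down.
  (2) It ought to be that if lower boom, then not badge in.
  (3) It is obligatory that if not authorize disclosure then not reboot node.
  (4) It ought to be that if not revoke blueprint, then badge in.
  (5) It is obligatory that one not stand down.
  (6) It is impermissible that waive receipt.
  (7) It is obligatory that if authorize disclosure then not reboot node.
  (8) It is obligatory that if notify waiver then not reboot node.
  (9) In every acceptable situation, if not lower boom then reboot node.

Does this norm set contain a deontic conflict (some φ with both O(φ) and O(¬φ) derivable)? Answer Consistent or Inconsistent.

By case analysis on authorize_disclosure: premise 7 gives O(authorize_disclosure → ¬reboot_node) and premise 3 gives O(¬authorize_disclosure → ¬reboot_node), so O(¬reboot_node) either way.
The contrapositive of premise 9 (O(¬lower_boom → reboot_node)) is O(¬reboot_node → lower_boom), and O(¬reboot_node) is already established, so O(lower_boom).
Premise 2 is O(lower_boom → ¬badge_in); since O(lower_boom), deontic closure gives O(¬badge_in).
The contrapositive of premise 4 (O(¬revoke_blueprint → badge_in)) is O(¬badge_in → revoke_blueprint), and O(¬badge_in) is already established, so O(revoke_blueprint).
From O(revoke_blueprint) and premise 1, O(revoke_blueprint → stand_down), we obtain O(stand_down).
However, premise 5 gives O(¬stand_down).
We now have both O(stand_down) and O(¬stand_down) — stand_down is simultaneously obligatory and forbidden, violating the D-axiom.

Inconsistent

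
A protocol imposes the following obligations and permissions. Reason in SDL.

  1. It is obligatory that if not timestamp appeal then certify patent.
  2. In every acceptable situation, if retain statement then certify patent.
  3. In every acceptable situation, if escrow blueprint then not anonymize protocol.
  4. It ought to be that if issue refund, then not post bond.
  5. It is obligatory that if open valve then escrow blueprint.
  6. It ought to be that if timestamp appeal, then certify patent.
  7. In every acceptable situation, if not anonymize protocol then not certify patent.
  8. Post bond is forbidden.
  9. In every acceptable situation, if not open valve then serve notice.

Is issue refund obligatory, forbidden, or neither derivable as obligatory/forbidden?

Premise 4 is O(issue_refund → ¬post_bond); even if O(¬post_bond) held, inferring O(issue_refund) would be affirming the consequent — invalid.
No premise or chain of K-axiom applications forces O(issue_refund), and none forces O(¬issue_refund). So issue_refund is neither obligatory nor forbidden under these norms.

Neither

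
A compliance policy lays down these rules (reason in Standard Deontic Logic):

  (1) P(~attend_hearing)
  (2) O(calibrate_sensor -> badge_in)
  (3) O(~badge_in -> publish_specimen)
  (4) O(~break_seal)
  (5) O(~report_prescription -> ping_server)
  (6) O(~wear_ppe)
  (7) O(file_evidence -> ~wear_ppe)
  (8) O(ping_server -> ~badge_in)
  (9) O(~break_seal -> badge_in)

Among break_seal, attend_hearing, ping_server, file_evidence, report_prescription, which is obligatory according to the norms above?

report_prescription

From premise 4 we have O(~break_seal).
With premise 9, O(~break_seal -> badge_in), the K-axiom yields O(badge_in).
The contrapositive of premise 8 (O(ping_server -> ~badge_in)) is O(badge_in -> ~ping_server), and O(badge_in) is already established, so O(~ping_server).
The contrapositive of premise 5 (O(~report_prescription -> ping_server)) is O(~ping_server -> report_prescription), and O(~ping_server) is already established, so O(report_prescription).
So O(report_prescription) holds — report_prescription is obligatory. None of the other listed options is made obligatory by any chain of premises.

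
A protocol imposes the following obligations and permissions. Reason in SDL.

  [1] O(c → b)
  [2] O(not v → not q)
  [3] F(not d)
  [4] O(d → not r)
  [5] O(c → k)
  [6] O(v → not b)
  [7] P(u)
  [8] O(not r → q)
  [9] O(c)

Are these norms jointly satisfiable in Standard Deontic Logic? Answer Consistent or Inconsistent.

Premise 3 is F(not d), i.e. O(d).
With premise 4, O(d → not r), the K-axiom yields O(not r).
From O(not r) and premise 8, O(not r → q), we obtain O(q).
The contrapositive of premise 2 (O(not v → not q)) is O(q → v), and O(q) is already established, so O(v).
Applying K to premise 6 (O(v → not b)) and O(v) yields O(not b).
Premise 1 is O(c → b); contrapositively O(not b → not c). Since O(not b) holds, K gives O(not c).
Yet premise 9 states O(c).
We now have both O(not c) and O(c) — c is simultaneously obligatory and forbidden, violating the D-axiom.

Inconsistent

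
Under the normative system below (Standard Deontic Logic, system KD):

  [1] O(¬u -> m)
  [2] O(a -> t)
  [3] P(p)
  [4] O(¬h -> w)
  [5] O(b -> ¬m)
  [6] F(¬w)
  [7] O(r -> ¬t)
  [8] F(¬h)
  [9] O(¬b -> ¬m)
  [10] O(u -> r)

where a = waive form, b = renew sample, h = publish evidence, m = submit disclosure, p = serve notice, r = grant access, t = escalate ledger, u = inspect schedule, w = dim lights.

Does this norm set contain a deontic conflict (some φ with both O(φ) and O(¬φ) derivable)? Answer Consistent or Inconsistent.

Consistent

Premise 4 is O(¬h -> w); even if O(w) held, inferring O(¬h) would be affirming the consequent — invalid.
So O(¬h) is not derivable, and the apparent clash with O(h) does not arise.
A world satisfying every obligation exists (e.g. a=false, b=false, h=true, m=false, p=false, r=true, t=false, u=true, w=true); no atom is both obligatory and forbidden, so the set is consistent.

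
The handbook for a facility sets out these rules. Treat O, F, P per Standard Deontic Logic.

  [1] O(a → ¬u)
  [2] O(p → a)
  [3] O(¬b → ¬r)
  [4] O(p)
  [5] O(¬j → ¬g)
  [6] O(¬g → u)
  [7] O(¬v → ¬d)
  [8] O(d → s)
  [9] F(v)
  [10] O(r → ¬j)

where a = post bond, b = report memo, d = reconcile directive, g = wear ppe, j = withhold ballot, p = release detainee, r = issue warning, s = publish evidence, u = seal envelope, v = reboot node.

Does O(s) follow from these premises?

No

Premise 8 is O(d → s), but O(d) is not derivable from the premises, so it does not yield O(s).
No other premise forces O(s). An ideal world satisfying every premise can still have s false, so O(s) is not derivable.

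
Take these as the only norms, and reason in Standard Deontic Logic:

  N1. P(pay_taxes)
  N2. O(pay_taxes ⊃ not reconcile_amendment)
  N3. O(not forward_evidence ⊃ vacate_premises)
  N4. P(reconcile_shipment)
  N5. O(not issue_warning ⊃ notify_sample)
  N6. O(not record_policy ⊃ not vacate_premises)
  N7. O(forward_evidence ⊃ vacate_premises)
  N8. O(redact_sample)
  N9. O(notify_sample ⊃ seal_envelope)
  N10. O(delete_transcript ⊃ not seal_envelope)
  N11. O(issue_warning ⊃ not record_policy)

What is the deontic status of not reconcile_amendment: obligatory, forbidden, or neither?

Premise 2 is O(pay_taxes ⊃ not reconcile_amendment), but O(pay_taxes) is not derivable from the premises (the permission P(pay_taxes) asserts only not O(not pay_taxes), not O(pay_taxes)), so it does not yield O(not reconcile_amendment).
No premise or chain of K-axiom applications forces O(not reconcile_amendment), and none forces O(reconcile_amendment). So not reconcile_amendment is neither obligatory nor forbidden under these norms.

Neither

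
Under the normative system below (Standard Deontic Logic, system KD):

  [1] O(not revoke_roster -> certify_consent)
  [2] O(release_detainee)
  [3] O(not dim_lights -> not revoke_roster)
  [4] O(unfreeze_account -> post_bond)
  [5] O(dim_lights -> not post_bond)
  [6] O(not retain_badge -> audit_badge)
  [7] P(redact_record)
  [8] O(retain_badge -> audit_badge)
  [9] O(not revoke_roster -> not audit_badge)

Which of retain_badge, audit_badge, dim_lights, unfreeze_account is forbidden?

unfreeze_account

Premises 6 and 8 cover both cases: O(not retain_badge -> audit_badge) and O(retain_badge -> audit_badge). Since not retain_badge ∨ retain_badge is a tautology, O(audit_badge) follows.
Premise 9, O(not revoke_roster -> not audit_badge), contraposes to O(audit_badge -> revoke_roster); with O(audit_badge) we get O(revoke_roster).
Premise 3 is O(not dim_lights -> not revoke_roster); contrapositively O(revoke_roster -> dim_lights). Since O(revoke_roster) holds, K gives O(dim_lights).
With premise 5, O(dim_lights -> not post_bond), the K-axiom yields O(not post_bond).
The contrapositive of premise 4 (O(unfreeze_account -> post_bond)) is O(not post_bond -> not unfreeze_account), and O(not post_bond) is already established, so O(not unfreeze_account).
So O(not unfreeze_account) holds, i.e. unfreeze_account is forbidden. None of the other listed options is forbidden under the premises.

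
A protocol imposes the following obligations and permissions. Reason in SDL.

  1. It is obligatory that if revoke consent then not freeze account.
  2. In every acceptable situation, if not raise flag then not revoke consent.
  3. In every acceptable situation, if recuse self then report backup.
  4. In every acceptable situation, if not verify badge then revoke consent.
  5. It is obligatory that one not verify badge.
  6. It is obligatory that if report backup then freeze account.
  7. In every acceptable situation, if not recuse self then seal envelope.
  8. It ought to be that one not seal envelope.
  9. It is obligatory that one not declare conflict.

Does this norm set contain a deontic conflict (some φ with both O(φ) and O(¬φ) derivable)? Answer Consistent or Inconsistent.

Inconsistent

From premise 8 we have O(¬seal_envelope).
The contrapositive of premise 7 (O(¬recuse_self → seal_envelope)) is O(¬seal_envelope → recuse_self), and O(¬seal_envelope) is already established, so O(recuse_self).
Applying K to premise 3 (O(recuse_self → report_backup)) and O(recuse_self) yields O(report_backup).
Applying K to premise 6 (O(report_backup → freeze_account)) and O(report_backup) yields O(freeze_account).
The contrapositive of premise 1 (O(revoke_consent → ¬freeze_account)) is O(freeze_account → ¬revoke_consent), and O(freeze_account) is already established, so O(¬revoke_consent).
Premise 4, O(¬verify_badge → revoke_consent), contraposes to O(¬revoke_consent → verify_badge); with O(¬revoke_consent) we get O(verify_badge).
Yet premise 5 states O(¬verify_badge).
We now have both O(verify_badge) and O(¬verify_badge) — verify_badge is simultaneously obligatory and forbidden, violating the D-axiom.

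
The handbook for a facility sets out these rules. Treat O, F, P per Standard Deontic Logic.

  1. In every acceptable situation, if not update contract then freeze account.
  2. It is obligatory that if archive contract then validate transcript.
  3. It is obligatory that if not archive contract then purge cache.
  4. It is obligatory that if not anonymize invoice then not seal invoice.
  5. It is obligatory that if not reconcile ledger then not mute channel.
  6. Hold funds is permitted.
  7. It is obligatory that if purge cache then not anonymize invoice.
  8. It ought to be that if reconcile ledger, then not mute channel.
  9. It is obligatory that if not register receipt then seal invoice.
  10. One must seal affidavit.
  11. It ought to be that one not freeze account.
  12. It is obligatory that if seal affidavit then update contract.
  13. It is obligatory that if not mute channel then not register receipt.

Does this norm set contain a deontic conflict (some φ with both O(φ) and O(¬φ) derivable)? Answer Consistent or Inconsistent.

Consistent

Premise 1 is O(¬update_contract → freeze_account), but O(¬update_contract) is not derivable from the premises, so it does not yield O(freeze_account).
So O(freeze_account) is not derivable, and the apparent clash with O(¬freeze_account) does not arise.
A world satisfying every obligation exists (e.g. anonymize_invoice=true, archive_contract=true, freeze_account=false, hold_funds=false, mute_channel=false, purge_cache=false, reconcile_ledger=false, register_receipt=false, seal_affidavit=true, seal_invoice=true, update_contract=true, validate_transcript=true); no atom is both obligatory and forbidden, so the set is consistent.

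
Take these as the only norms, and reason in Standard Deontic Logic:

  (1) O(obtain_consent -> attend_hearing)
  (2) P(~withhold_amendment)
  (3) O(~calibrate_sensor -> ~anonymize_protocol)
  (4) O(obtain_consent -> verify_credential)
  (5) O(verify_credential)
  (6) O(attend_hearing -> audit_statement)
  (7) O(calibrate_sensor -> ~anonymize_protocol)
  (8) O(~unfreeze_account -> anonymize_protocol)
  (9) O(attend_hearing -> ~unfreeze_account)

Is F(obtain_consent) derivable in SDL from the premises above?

Premises 3 and 7 are O(~calibrate_sensor -> ~anonymize_protocol) and O(calibrate_sensor -> ~anonymize_protocol); every ideal world satisfies ~calibrate_sensor or calibrate_sensor, so in either case ~anonymize_protocol holds — hence O(~anonymize_protocol).
Premise 8 is O(~unfreeze_account -> anonymize_protocol); contrapositively O(~anonymize_protocol -> unfreeze_account). Since O(~anonymize_protocol) holds, K gives O(unfreeze_account).
The contrapositive of premise 9 (O(attend_hearing -> ~unfreeze_account)) is O(unfreeze_account -> ~attend_hearing), and O(unfreeze_account) is already established, so O(~attend_hearing).
Premise 1, O(obtain_consent -> attend_hearing), contraposes to O(~attend_hearing -> ~obtain_consent); with O(~attend_hearing) we get O(~obtain_consent).
Premises 2, 4, 5, 6 do not contribute to this derivation.
So O(~obtain_consent) holds, i.e. F(obtain_consent). The claim follows.

Yes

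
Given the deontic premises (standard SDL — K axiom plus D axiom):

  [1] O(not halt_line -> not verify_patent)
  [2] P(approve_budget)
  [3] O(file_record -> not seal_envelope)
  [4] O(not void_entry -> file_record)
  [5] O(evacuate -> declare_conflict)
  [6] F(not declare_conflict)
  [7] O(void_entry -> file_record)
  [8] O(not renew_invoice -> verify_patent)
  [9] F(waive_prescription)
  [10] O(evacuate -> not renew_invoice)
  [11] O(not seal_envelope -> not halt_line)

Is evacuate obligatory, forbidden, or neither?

Premises 7 and 4 cover both cases: O(void_entry -> file_record) and O(not void_entry -> file_record). Since void_entry ∨ not void_entry is a tautology, O(file_record) follows.
Premise 3 is O(file_record -> not seal_envelope); since O(file_record), deontic closure gives O(not seal_envelope).
With premise 11, O(not seal_envelope -> not halt_line), the K-axiom yields O(not halt_line).
Applying K to premise 1 (O(not halt_line -> not verify_patent)) and O(not halt_line) yields O(not verify_patent).
Premise 8, O(not renew_invoice -> verify_patent), contraposes to O(not verify_patent -> renew_invoice); with O(not verify_patent) we get O(renew_invoice).
Premise 10 is O(evacuate -> not renew_invoice); contrapositively O(renew_invoice -> not evacuate). Since O(renew_invoice) holds, K gives O(not evacuate).
Premises 2, 5, 6, 9 do not contribute to this derivation.
Thus O(not evacuate), which is F(evacuate): evacuate is forbidden.

Forbidden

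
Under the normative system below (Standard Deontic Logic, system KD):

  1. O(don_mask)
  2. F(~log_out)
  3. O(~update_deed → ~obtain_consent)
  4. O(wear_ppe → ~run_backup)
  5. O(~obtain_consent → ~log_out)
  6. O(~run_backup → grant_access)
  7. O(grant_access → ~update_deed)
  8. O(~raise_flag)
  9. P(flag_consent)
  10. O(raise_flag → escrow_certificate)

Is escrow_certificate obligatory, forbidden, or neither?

Neither

Premise 10 is O(raise_flag → escrow_certificate), but O(raise_flag) is not derivable from the premises, so it does not yield O(escrow_certificate).
No premise or chain of K-axiom applications forces O(escrow_certificate), and none forces O(~escrow_certificate). So escrow_certificate is neither obligatory nor forbidden under these norms.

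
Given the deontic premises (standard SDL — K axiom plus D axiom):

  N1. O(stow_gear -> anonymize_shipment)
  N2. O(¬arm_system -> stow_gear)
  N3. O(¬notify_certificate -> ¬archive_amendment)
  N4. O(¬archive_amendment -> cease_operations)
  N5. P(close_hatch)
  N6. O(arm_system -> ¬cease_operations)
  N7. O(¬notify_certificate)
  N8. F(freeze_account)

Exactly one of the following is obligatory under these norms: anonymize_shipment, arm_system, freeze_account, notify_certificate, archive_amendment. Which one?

Premise 7 gives O(¬notify_certificate).
From O(¬notify_certificate) and premise 3, O(¬notify_certificate -> ¬archive_amendment), we obtain O(¬archive_amendment).
With premise 4, O(¬archive_amendment -> cease_operations), the K-axiom yields O(cease_operations).
Premise 6 is O(arm_system -> ¬cease_operations); contrapositively O(cease_operations -> ¬arm_system). Since O(cease_operations) holds, K gives O(¬arm_system).
Applying K to premise 2 (O(¬arm_system -> stow_gear)) and O(¬arm_system) yields O(stow_gear).
With premise 1, O(stow_gear -> anonymize_shipment), the K-axiom yields O(anonymize_shipment).
So O(anonymize_shipment) holds — anonymize_shipment is obligatory. None of the other listed options is made obligatory by any chain of premises.

anonymize_shipment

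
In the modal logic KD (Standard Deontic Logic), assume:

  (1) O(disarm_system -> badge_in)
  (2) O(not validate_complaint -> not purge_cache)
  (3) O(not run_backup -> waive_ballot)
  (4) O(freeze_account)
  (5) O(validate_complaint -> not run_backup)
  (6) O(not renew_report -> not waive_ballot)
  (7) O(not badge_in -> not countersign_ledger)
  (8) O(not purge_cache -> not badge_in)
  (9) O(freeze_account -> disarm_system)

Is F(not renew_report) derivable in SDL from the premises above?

Yes

From premise 4 we have O(freeze_account).
Applying K to premise 9 (O(freeze_account -> disarm_system)) and O(freeze_account) yields O(disarm_system).
Premise 1 is O(disarm_system -> badge_in); since O(disarm_system), deontic closure gives O(badge_in).
Premise 8 is O(not purge_cache -> not badge_in); contrapositively O(badge_in -> purge_cache). Since O(badge_in) holds, K gives O(purge_cache).
Premise 2, O(not validate_complaint -> not purge_cache), contraposes to O(purge_cache -> validate_complaint); with O(purge_cache) we get O(validate_complaint).
Applying K to premise 5 (O(validate_complaint -> not run_backup)) and O(validate_complaint) yields O(not run_backup).
Applying K to premise 3 (O(not run_backup -> waive_ballot)) and O(not run_backup) yields O(waive_ballot).
The contrapositive of premise 6 (O(not renew_report -> not waive_ballot)) is O(waive_ballot -> renew_report), and O(waive_ballot) is already established, so O(renew_report).
Premise 7 does not contribute to this derivation.
So O(renew_report) holds, i.e. F(not renew_report). The claim follows.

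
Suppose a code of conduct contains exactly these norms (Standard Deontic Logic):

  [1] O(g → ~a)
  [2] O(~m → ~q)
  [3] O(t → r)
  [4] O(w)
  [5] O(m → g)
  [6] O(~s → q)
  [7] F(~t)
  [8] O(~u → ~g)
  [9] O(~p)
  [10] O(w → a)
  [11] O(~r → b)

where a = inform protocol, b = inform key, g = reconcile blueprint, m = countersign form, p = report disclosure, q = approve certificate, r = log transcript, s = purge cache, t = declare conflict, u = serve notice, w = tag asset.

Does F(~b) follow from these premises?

Premise 11 is O(~r → b), but O(~r) is not derivable from the premises, so it does not yield O(b).
No other premise forces O(b). An ideal world satisfying every premise can still have ~b true, so F(~b) is not derivable.

No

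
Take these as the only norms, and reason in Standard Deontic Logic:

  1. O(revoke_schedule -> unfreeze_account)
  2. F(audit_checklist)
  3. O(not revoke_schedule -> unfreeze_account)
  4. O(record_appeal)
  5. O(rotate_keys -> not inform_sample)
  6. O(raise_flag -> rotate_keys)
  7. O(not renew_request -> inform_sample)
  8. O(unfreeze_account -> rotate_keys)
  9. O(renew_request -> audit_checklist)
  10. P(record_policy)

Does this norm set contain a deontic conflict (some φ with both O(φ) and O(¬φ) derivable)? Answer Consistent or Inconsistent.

Inconsistent

By case analysis on not revoke_schedule: premise 3 gives O(not revoke_schedule -> unfreeze_account) and premise 1 gives O(revoke_schedule -> unfreeze_account), so O(unfreeze_account) either way.
With premise 8, O(unfreeze_account -> rotate_keys), the K-axiom yields O(rotate_keys).
Applying K to premise 5 (O(rotate_keys -> not inform_sample)) and O(rotate_keys) yields O(not inform_sample).
Premise 7, O(not renew_request -> inform_sample), contraposes to O(not inform_sample -> renew_request); with O(not inform_sample) we get O(renew_request).
Applying K to premise 9 (O(renew_request -> audit_checklist)) and O(renew_request) yields O(audit_checklist).
However, F(audit_checklist) at premise 2 amounts to O(not audit_checklist).
We now have both O(audit_checklist) and O(not audit_checklist) — audit_checklist is simultaneously obligatory and forbidden, violating the D-axiom.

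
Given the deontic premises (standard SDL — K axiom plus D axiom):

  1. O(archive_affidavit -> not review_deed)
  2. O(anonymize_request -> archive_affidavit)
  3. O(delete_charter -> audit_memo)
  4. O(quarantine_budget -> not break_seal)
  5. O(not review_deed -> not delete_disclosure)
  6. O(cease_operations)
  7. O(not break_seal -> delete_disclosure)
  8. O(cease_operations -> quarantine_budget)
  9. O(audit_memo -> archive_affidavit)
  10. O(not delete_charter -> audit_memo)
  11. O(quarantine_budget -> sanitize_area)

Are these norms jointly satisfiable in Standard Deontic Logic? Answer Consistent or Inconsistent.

Premises 10 and 3 are O(not delete_charter -> audit_memo) and O(delete_charter -> audit_memo); every ideal world satisfies not delete_charter or delete_charter, so in either case audit_memo holds — hence O(audit_memo).
With premise 9, O(audit_memo -> archive_affidavit), the K-axiom yields O(archive_affidavit).
With premise 1, O(archive_affidavit -> not review_deed), the K-axiom yields O(not review_deed).
With premise 5, O(not review_deed -> not delete_disclosure), the K-axiom yields O(not delete_disclosure).
Premise 7, O(not break_seal -> delete_disclosure), contraposes to O(not delete_disclosure -> break_seal); with O(not delete_disclosure) we get O(break_seal).
The contrapositive of premise 4 (O(quarantine_budget -> not break_seal)) is O(break_seal -> not quarantine_budget), and O(break_seal) is already established, so O(not quarantine_budget).
Premise 8, O(cease_operations -> quarantine_budget), contraposes to O(not quarantine_budget -> not cease_operations); with O(not quarantine_budget) we get O(not cease_operations).
But premise 6 directly asserts O(cease_operations).
We now have both O(not cease_operations) and O(cease_operations) — cease_operations is simultaneously obligatory and forbidden, violating the D-axiom.

Inconsistent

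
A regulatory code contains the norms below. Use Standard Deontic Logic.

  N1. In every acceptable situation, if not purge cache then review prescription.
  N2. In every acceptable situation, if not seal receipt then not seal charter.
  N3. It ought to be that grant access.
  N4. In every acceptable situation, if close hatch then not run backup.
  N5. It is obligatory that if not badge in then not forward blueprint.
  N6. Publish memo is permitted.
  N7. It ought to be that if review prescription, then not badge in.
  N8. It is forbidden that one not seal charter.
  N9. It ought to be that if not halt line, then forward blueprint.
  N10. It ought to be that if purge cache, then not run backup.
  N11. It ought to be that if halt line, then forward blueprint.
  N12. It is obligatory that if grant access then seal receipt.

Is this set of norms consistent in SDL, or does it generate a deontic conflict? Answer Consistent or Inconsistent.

Premise 2 is O(¬seal_receipt → ¬seal_charter), but O(¬seal_receipt) is not derivable from the premises, so it does not yield O(¬seal_charter).
So O(¬seal_charter) is not derivable, and the apparent clash with O(seal_charter) does not arise.
A world satisfying every obligation exists (e.g. badge_in=true, close_hatch=false, forward_blueprint=true, grant_access=true, halt_line=false, publish_memo=false, purge_cache=true, review_prescription=false, run_backup=false, seal_charter=true, seal_receipt=true); no atom is both obligatory and forbidden, so the set is consistent.

Consistent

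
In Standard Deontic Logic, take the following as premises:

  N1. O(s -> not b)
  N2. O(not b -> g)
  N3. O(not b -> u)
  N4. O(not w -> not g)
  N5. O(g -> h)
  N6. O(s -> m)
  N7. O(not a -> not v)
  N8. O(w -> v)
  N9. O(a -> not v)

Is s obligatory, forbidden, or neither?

Forbidden

By case analysis on a: premise 9 gives O(a -> not v) and premise 7 gives O(not a -> not v), so O(not v) either way.
Premise 8, O(w -> v), contraposes to O(not v -> not w); with O(not v) we get O(not w).
Applying K to premise 4 (O(not w -> not g)) and O(not w) yields O(not g).
Premise 2, O(not b -> g), contraposes to O(not g -> b); with O(not g) we get O(b).
The contrapositive of premise 1 (O(s -> not b)) is O(b -> not s), and O(b) is already established, so O(not s).
Premises 3, 5, 6 do not contribute to this derivation.
Thus O(not s), which is F(s): s is forbidden.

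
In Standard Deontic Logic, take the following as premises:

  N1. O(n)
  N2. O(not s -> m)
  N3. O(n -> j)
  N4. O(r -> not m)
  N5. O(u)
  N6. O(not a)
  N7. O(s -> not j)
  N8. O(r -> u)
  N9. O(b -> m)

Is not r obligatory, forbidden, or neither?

Obligatory

From premise 1 we have O(n).
With premise 3, O(n -> j), the K-axiom yields O(j).
Premise 7, O(s -> not j), contraposes to O(j -> not s); with O(j) we get O(not s).
Applying K to premise 2 (O(not s -> m)) and O(not s) yields O(m).
Premise 4 is O(r -> not m); contrapositively O(m -> not r). Since O(m) holds, K gives O(not r).
Premises 5, 6, 8, 9 do not contribute to this derivation.
Hence not r is obligatory.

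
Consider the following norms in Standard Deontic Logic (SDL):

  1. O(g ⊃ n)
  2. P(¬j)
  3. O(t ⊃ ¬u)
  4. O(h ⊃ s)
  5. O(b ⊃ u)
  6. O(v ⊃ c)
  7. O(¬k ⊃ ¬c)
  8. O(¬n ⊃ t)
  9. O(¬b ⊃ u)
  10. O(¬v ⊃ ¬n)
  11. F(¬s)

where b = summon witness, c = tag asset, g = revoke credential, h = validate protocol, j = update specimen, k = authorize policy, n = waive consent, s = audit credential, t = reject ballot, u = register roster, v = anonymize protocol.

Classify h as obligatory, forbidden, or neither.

Premise 4 is O(h ⊃ s); even if O(s) held, inferring O(h) would be affirming the consequent — invalid.
No premise or chain of K-axiom applications forces O(h), and none forces O(¬h). So h is neither obligatory nor forbidden under these norms.

Neither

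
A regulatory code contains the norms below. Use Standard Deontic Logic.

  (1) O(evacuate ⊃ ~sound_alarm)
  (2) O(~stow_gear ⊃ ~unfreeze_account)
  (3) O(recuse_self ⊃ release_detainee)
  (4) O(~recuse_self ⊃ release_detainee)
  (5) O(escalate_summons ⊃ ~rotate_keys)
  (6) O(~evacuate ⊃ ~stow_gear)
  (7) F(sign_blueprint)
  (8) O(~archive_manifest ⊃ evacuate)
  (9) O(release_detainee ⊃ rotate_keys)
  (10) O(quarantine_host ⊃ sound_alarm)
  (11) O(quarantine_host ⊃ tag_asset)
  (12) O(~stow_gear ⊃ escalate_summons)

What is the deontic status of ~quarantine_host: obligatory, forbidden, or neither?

Premises 3 and 4 are O(recuse_self ⊃ release_detainee) and O(~recuse_self ⊃ release_detainee); every ideal world satisfies recuse_self or ~recuse_self, so in either case release_detainee holds — hence O(release_detainee).
From O(release_detainee) and premise 9, O(release_detainee ⊃ rotate_keys), we obtain O(rotate_keys).
Premise 5 is O(escalate_summons ⊃ ~rotate_keys); contrapositively O(rotate_keys ⊃ ~escalate_summons). Since O(rotate_keys) holds, K gives O(~escalate_summons).
The contrapositive of premise 12 (O(~stow_gear ⊃ escalate_summons)) is O(~escalate_summons ⊃ stow_gear), and O(~escalate_summons) is already established, so O(stow_gear).
Premise 6 is O(~evacuate ⊃ ~stow_gear); contrapositively O(stow_gear ⊃ evacuate). Since O(stow_gear) holds, K gives O(evacuate).
Applying K to premise 1 (O(evacuate ⊃ ~sound_alarm)) and O(evacuate) yields O(~sound_alarm).
The contrapositive of premise 10 (O(quarantine_host ⊃ sound_alarm)) is O(~sound_alarm ⊃ ~quarantine_host), and O(~sound_alarm) is already established, so O(~quarantine_host).
Premises 2, 7, 8, 11 do not contribute to this derivation.
Hence ~quarantine_host is obligatory.

Obligatory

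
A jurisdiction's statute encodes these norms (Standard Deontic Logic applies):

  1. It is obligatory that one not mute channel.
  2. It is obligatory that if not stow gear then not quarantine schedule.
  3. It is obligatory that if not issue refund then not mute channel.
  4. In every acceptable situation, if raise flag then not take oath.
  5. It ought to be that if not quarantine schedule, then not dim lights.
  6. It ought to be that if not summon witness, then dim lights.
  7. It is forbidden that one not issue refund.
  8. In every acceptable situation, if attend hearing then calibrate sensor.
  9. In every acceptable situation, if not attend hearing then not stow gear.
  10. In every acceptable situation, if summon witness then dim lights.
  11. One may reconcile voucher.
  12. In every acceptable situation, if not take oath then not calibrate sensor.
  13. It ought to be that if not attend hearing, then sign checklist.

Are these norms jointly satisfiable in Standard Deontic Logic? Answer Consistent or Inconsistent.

Consistent

Premise 3 is O(¬issue_refund → ¬mute_channel); even if O(¬mute_channel) held, inferring O(¬issue_refund) would be affirming the consequent — invalid.
So O(¬issue_refund) is not derivable, and the apparent clash with O(issue_refund) does not arise.
A world satisfying every obligation exists (e.g. attend_hearing=true, calibrate_sensor=true, dim_lights=true, issue_refund=true, mute_channel=false, quarantine_schedule=true, raise_flag=false, reconcile_voucher=false, sign_checklist=false, stow_gear=true, summon_witness=false, take_oath=true); no atom is both obligatory and forbidden, so the set is consistent.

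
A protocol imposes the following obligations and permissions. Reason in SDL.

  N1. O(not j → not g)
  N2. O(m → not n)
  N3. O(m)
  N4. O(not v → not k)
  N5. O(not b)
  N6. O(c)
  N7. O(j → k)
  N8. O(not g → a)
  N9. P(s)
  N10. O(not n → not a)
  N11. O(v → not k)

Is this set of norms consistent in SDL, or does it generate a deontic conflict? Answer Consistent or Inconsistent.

Inconsistent

By case analysis on not v: premise 4 gives O(not v → not k) and premise 11 gives O(v → not k), so O(not k) either way.
The contrapositive of premise 7 (O(j → k)) is O(not k → not j), and O(not k) is already established, so O(not j).
With premise 1, O(not j → not g), the K-axiom yields O(not g).
From O(not g) and premise 8, O(not g → a), we obtain O(a).
The contrapositive of premise 10 (O(not n → not a)) is O(a → n), and O(a) is already established, so O(n).
The contrapositive of premise 2 (O(m → not n)) is O(n → not m), and O(n) is already established, so O(not m).
However, premise 3 gives O(m).
We now have both O(not m) and O(m) — m is simultaneously obligatory and forbidden, violating the D-axiom.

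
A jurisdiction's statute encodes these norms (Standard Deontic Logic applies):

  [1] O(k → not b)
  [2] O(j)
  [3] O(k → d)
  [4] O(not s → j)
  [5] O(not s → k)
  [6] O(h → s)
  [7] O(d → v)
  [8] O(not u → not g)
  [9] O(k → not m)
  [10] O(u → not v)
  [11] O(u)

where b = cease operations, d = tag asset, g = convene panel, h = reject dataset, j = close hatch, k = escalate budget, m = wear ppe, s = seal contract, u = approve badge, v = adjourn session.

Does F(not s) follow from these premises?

Yes

Premise 11 gives O(u).
Premise 10 is O(u → not v); since O(u), deontic closure gives O(not v).
Premise 7 is O(d → v); contrapositively O(not v → not d). Since O(not v) holds, K gives O(not d).
The contrapositive of premise 3 (O(k → d)) is O(not d → not k), and O(not d) is already established, so O(not k).
The contrapositive of premise 5 (O(not s → k)) is O(not k → s), and O(not k) is already established, so O(s).
Premises 1, 2, 4, 6, 8, 9 do not contribute to this derivation.
So O(s) holds, i.e. F(not s). The claim follows.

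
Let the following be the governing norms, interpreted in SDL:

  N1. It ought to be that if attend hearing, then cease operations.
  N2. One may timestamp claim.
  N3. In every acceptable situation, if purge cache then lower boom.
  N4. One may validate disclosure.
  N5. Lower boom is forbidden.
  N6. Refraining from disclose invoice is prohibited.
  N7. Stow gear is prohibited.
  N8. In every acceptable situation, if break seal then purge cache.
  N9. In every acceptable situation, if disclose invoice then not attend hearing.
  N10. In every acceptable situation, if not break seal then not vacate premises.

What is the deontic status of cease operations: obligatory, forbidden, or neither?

Neither

Premise 1 is O(attend_hearing → cease_operations), but O(attend_hearing) is not derivable from the premises, so it does not yield O(cease_operations).
No premise or chain of K-axiom applications forces O(cease_operations), and none forces O(¬cease_operations). So cease_operations is neither obligatory nor forbidden under these norms.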